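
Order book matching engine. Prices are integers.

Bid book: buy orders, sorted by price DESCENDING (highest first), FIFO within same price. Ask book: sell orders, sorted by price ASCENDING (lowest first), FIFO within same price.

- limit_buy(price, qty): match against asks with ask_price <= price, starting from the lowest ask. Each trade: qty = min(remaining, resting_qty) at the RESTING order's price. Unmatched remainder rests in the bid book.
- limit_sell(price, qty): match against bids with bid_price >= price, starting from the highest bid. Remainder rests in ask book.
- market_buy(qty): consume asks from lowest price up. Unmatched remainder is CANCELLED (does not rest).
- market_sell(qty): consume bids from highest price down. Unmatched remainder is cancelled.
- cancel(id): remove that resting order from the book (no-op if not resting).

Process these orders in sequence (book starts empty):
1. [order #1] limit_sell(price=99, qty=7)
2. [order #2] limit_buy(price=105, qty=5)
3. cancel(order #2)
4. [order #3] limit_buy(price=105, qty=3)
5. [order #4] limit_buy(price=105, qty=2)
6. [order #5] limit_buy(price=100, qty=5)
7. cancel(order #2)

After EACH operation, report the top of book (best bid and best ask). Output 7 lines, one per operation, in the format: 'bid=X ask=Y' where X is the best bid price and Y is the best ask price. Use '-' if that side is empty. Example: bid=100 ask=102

Answer: bid=- ask=99
bid=- ask=99
bid=- ask=99
bid=105 ask=-
bid=105 ask=-
bid=105 ask=-
bid=105 ask=-

Derivation:
After op 1 [order #1] limit_sell(price=99, qty=7): fills=none; bids=[-] asks=[#1:7@99]
After op 2 [order #2] limit_buy(price=105, qty=5): fills=#2x#1:5@99; bids=[-] asks=[#1:2@99]
After op 3 cancel(order #2): fills=none; bids=[-] asks=[#1:2@99]
After op 4 [order #3] limit_buy(price=105, qty=3): fills=#3x#1:2@99; bids=[#3:1@105] asks=[-]
After op 5 [order #4] limit_buy(price=105, qty=2): fills=none; bids=[#3:1@105 #4:2@105] asks=[-]
After op 6 [order #5] limit_buy(price=100, qty=5): fills=none; bids=[#3:1@105 #4:2@105 #5:5@100] asks=[-]
After op 7 cancel(order #2): fills=none; bids=[#3:1@105 #4:2@105 #5:5@100] asks=[-]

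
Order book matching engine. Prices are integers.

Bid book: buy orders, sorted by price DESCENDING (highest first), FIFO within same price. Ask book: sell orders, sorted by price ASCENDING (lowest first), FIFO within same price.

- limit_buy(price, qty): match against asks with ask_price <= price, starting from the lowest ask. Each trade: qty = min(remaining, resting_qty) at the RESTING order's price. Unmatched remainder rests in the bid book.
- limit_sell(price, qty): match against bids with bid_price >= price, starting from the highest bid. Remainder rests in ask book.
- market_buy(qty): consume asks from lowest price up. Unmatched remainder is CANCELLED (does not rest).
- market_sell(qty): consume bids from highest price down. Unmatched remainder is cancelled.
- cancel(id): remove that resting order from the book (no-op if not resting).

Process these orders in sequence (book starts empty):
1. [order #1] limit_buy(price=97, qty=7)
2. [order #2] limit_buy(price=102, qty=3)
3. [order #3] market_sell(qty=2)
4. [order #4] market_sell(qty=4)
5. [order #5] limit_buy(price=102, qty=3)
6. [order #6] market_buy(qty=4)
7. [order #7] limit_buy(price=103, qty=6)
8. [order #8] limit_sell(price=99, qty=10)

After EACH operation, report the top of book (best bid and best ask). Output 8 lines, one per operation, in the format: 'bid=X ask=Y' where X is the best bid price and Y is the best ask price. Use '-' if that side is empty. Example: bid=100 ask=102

After op 1 [order #1] limit_buy(price=97, qty=7): fills=none; bids=[#1:7@97] asks=[-]
After op 2 [order #2] limit_buy(price=102, qty=3): fills=none; bids=[#2:3@102 #1:7@97] asks=[-]
After op 3 [order #3] market_sell(qty=2): fills=#2x#3:2@102; bids=[#2:1@102 #1:7@97] asks=[-]
After op 4 [order #4] market_sell(qty=4): fills=#2x#4:1@102 #1x#4:3@97; bids=[#1:4@97] asks=[-]
After op 5 [order #5] limit_buy(price=102, qty=3): fills=none; bids=[#5:3@102 #1:4@97] asks=[-]
After op 6 [order #6] market_buy(qty=4): fills=none; bids=[#5:3@102 #1:4@97] asks=[-]
After op 7 [order #7] limit_buy(price=103, qty=6): fills=none; bids=[#7:6@103 #5:3@102 #1:4@97] asks=[-]
After op 8 [order #8] limit_sell(price=99, qty=10): fills=#7x#8:6@103 #5x#8:3@102; bids=[#1:4@97] asks=[#8:1@99]

Answer: bid=97 ask=-
bid=102 ask=-
bid=102 ask=-
bid=97 ask=-
bid=102 ask=-
bid=102 ask=-
bid=103 ask=-
bid=97 ask=99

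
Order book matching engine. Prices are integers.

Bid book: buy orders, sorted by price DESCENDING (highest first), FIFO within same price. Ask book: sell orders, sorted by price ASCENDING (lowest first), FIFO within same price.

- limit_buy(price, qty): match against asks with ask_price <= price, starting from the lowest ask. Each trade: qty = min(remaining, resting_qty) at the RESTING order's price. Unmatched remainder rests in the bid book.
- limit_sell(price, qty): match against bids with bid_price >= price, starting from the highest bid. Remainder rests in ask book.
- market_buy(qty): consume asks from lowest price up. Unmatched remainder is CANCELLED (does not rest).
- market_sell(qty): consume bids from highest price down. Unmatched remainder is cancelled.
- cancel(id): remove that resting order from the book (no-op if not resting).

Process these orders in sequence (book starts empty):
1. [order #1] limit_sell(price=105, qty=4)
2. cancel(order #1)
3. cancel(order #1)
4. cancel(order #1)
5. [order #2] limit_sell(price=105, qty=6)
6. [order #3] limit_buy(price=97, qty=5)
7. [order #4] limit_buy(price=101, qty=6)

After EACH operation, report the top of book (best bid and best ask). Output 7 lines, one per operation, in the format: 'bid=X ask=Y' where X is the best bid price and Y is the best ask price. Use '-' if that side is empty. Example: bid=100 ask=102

Answer: bid=- ask=105
bid=- ask=-
bid=- ask=-
bid=- ask=-
bid=- ask=105
bid=97 ask=105
bid=101 ask=105

Derivation:
After op 1 [order #1] limit_sell(price=105, qty=4): fills=none; bids=[-] asks=[#1:4@105]
After op 2 cancel(order #1): fills=none; bids=[-] asks=[-]
After op 3 cancel(order #1): fills=none; bids=[-] asks=[-]
After op 4 cancel(order #1): fills=none; bids=[-] asks=[-]
After op 5 [order #2] limit_sell(price=105, qty=6): fills=none; bids=[-] asks=[#2:6@105]
After op 6 [order #3] limit_buy(price=97, qty=5): fills=none; bids=[#3:5@97] asks=[#2:6@105]
After op 7 [order #4] limit_buy(price=101, qty=6): fills=none; bids=[#4:6@101 #3:5@97] asks=[#2:6@105]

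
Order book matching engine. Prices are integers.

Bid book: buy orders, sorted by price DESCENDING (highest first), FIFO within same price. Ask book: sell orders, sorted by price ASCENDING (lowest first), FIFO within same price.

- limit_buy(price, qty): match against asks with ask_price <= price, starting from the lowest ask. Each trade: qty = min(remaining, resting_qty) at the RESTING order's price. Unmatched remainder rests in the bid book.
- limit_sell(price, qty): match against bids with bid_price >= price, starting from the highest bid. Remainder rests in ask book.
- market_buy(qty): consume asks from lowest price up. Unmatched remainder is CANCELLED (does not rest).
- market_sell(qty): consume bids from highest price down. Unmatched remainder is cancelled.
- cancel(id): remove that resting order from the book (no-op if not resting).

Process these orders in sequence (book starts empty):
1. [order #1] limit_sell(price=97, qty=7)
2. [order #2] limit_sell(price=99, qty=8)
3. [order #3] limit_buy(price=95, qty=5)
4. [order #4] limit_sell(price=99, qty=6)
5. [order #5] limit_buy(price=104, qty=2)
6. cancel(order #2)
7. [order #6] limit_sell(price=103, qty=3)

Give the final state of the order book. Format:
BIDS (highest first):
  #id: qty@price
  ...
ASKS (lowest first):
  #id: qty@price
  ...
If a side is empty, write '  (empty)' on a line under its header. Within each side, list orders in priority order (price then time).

Answer: BIDS (highest first):
  #3: 5@95
ASKS (lowest first):
  #1: 5@97
  #4: 6@99
  #6: 3@103

Derivation:
After op 1 [order #1] limit_sell(price=97, qty=7): fills=none; bids=[-] asks=[#1:7@97]
After op 2 [order #2] limit_sell(price=99, qty=8): fills=none; bids=[-] asks=[#1:7@97 #2:8@99]
After op 3 [order #3] limit_buy(price=95, qty=5): fills=none; bids=[#3:5@95] asks=[#1:7@97 #2:8@99]
After op 4 [order #4] limit_sell(price=99, qty=6): fills=none; bids=[#3:5@95] asks=[#1:7@97 #2:8@99 #4:6@99]
After op 5 [order #5] limit_buy(price=104, qty=2): fills=#5x#1:2@97; bids=[#3:5@95] asks=[#1:5@97 #2:8@99 #4:6@99]
After op 6 cancel(order #2): fills=none; bids=[#3:5@95] asks=[#1:5@97 #4:6@99]
After op 7 [order #6] limit_sell(price=103, qty=3): fills=none; bids=[#3:5@95] asks=[#1:5@97 #4:6@99 #6:3@103]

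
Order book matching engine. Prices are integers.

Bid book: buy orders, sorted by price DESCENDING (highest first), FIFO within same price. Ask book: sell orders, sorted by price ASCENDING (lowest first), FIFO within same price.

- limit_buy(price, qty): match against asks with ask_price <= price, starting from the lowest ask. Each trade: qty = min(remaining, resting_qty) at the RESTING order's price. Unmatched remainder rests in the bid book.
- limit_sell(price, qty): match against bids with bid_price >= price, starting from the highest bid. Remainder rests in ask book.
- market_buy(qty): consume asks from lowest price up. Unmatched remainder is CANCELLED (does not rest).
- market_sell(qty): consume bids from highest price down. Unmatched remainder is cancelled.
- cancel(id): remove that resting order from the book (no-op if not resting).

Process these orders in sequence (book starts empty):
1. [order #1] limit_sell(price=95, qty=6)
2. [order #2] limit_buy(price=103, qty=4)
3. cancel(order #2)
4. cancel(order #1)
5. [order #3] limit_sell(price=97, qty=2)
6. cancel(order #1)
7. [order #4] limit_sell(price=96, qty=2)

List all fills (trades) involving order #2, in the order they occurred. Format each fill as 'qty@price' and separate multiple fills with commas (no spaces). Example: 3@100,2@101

Answer: 4@95

Derivation:
After op 1 [order #1] limit_sell(price=95, qty=6): fills=none; bids=[-] asks=[#1:6@95]
After op 2 [order #2] limit_buy(price=103, qty=4): fills=#2x#1:4@95; bids=[-] asks=[#1:2@95]
After op 3 cancel(order #2): fills=none; bids=[-] asks=[#1:2@95]
After op 4 cancel(order #1): fills=none; bids=[-] asks=[-]
After op 5 [order #3] limit_sell(price=97, qty=2): fills=none; bids=[-] asks=[#3:2@97]
After op 6 cancel(order #1): fills=none; bids=[-] asks=[#3:2@97]
After op 7 [order #4] limit_sell(price=96, qty=2): fills=none; bids=[-] asks=[#4:2@96 #3:2@97]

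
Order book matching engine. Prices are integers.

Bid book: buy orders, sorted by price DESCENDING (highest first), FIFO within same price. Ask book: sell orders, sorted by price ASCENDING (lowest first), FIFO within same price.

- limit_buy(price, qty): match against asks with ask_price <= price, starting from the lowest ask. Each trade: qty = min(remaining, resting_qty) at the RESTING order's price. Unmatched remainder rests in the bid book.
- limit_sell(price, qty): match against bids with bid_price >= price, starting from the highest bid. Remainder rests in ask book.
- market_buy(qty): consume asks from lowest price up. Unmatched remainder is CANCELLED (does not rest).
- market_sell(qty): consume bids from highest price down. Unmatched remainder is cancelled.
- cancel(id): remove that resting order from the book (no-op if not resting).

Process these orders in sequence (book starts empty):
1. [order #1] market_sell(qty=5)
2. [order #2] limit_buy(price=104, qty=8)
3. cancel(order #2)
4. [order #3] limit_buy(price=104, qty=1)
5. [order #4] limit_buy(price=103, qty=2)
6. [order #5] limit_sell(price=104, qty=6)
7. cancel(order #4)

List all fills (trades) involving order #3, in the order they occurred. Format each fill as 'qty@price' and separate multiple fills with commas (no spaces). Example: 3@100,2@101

After op 1 [order #1] market_sell(qty=5): fills=none; bids=[-] asks=[-]
After op 2 [order #2] limit_buy(price=104, qty=8): fills=none; bids=[#2:8@104] asks=[-]
After op 3 cancel(order #2): fills=none; bids=[-] asks=[-]
After op 4 [order #3] limit_buy(price=104, qty=1): fills=none; bids=[#3:1@104] asks=[-]
After op 5 [order #4] limit_buy(price=103, qty=2): fills=none; bids=[#3:1@104 #4:2@103] asks=[-]
After op 6 [order #5] limit_sell(price=104, qty=6): fills=#3x#5:1@104; bids=[#4:2@103] asks=[#5:5@104]
After op 7 cancel(order #4): fills=none; bids=[-] asks=[#5:5@104]

Answer: 1@104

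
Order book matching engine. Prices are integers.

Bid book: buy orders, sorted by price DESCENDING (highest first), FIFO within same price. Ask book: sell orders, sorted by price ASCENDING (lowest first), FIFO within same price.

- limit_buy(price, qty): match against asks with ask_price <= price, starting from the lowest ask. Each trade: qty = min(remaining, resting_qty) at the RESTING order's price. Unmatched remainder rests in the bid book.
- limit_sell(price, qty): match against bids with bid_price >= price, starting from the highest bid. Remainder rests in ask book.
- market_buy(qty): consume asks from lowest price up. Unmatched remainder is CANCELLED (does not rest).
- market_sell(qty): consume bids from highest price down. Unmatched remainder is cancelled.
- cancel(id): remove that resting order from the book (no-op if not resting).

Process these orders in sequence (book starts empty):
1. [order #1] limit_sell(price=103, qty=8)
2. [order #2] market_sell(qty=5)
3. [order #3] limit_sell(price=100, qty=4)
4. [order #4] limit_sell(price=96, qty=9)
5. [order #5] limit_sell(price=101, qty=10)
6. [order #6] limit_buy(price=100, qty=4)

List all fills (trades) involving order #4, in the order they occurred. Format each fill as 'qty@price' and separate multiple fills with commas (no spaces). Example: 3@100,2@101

Answer: 4@96

Derivation:
After op 1 [order #1] limit_sell(price=103, qty=8): fills=none; bids=[-] asks=[#1:8@103]
After op 2 [order #2] market_sell(qty=5): fills=none; bids=[-] asks=[#1:8@103]
After op 3 [order #3] limit_sell(price=100, qty=4): fills=none; bids=[-] asks=[#3:4@100 #1:8@103]
After op 4 [order #4] limit_sell(price=96, qty=9): fills=none; bids=[-] asks=[#4:9@96 #3:4@100 #1:8@103]
After op 5 [order #5] limit_sell(price=101, qty=10): fills=none; bids=[-] asks=[#4:9@96 #3:4@100 #5:10@101 #1:8@103]
After op 6 [order #6] limit_buy(price=100, qty=4): fills=#6x#4:4@96; bids=[-] asks=[#4:5@96 #3:4@100 #5:10@101 #1:8@103]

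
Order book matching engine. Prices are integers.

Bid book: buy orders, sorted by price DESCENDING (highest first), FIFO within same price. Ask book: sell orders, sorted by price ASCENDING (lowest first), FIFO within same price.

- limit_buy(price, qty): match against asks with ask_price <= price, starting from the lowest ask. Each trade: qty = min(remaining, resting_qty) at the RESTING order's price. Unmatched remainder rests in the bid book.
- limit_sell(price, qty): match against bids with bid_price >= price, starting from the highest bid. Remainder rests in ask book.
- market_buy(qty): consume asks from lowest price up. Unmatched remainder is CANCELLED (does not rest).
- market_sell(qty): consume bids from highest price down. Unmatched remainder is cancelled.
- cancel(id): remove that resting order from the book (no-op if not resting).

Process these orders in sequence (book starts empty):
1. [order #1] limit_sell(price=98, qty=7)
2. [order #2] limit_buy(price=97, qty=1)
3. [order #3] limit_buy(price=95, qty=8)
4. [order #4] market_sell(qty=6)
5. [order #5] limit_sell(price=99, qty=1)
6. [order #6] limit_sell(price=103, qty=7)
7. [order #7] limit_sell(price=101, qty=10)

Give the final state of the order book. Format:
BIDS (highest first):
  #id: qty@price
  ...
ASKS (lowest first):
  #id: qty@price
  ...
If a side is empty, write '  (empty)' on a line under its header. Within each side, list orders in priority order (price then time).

Answer: BIDS (highest first):
  #3: 3@95
ASKS (lowest first):
  #1: 7@98
  #5: 1@99
  #7: 10@101
  #6: 7@103

Derivation:
After op 1 [order #1] limit_sell(price=98, qty=7): fills=none; bids=[-] asks=[#1:7@98]
After op 2 [order #2] limit_buy(price=97, qty=1): fills=none; bids=[#2:1@97] asks=[#1:7@98]
After op 3 [order #3] limit_buy(price=95, qty=8): fills=none; bids=[#2:1@97 #3:8@95] asks=[#1:7@98]
After op 4 [order #4] market_sell(qty=6): fills=#2x#4:1@97 #3x#4:5@95; bids=[#3:3@95] asks=[#1:7@98]
After op 5 [order #5] limit_sell(price=99, qty=1): fills=none; bids=[#3:3@95] asks=[#1:7@98 #5:1@99]
After op 6 [order #6] limit_sell(price=103, qty=7): fills=none; bids=[#3:3@95] asks=[#1:7@98 #5:1@99 #6:7@103]
After op 7 [order #7] limit_sell(price=101, qty=10): fills=none; bids=[#3:3@95] asks=[#1:7@98 #5:1@99 #7:10@101 #6:7@103]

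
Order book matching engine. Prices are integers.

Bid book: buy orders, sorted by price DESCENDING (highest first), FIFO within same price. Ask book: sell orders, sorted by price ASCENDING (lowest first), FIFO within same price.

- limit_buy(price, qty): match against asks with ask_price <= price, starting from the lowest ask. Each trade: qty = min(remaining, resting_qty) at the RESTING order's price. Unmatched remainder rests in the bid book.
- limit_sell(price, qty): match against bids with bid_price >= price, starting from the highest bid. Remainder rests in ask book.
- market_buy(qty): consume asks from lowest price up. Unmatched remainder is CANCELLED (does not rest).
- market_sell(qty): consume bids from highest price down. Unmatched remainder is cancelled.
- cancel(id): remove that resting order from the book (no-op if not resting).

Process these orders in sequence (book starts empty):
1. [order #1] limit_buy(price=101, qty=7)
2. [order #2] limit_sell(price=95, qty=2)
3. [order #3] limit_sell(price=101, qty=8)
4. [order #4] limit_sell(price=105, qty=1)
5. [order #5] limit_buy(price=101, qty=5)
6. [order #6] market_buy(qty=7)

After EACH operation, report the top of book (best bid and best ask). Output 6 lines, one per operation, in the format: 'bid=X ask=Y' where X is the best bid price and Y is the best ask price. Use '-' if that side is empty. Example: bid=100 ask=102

After op 1 [order #1] limit_buy(price=101, qty=7): fills=none; bids=[#1:7@101] asks=[-]
After op 2 [order #2] limit_sell(price=95, qty=2): fills=#1x#2:2@101; bids=[#1:5@101] asks=[-]
After op 3 [order #3] limit_sell(price=101, qty=8): fills=#1x#3:5@101; bids=[-] asks=[#3:3@101]
After op 4 [order #4] limit_sell(price=105, qty=1): fills=none; bids=[-] asks=[#3:3@101 #4:1@105]
After op 5 [order #5] limit_buy(price=101, qty=5): fills=#5x#3:3@101; bids=[#5:2@101] asks=[#4:1@105]
After op 6 [order #6] market_buy(qty=7): fills=#6x#4:1@105; bids=[#5:2@101] asks=[-]

Answer: bid=101 ask=-
bid=101 ask=-
bid=- ask=101
bid=- ask=101
bid=101 ask=105
bid=101 ask=-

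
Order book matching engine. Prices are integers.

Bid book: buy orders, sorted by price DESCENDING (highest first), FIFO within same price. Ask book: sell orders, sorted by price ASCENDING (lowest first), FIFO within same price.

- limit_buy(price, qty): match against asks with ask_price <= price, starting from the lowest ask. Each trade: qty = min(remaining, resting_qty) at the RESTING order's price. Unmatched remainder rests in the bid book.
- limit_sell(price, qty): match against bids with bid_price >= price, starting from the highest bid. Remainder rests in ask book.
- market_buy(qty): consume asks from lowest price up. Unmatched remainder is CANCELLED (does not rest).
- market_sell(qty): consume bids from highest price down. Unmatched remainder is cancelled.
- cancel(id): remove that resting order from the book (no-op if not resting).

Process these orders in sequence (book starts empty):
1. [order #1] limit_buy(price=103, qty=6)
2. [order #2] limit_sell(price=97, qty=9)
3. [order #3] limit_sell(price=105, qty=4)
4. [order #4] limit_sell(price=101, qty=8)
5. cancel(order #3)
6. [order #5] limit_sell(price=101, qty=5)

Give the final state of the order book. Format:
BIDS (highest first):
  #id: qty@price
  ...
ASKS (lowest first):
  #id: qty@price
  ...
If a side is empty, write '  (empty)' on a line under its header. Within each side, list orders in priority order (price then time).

After op 1 [order #1] limit_buy(price=103, qty=6): fills=none; bids=[#1:6@103] asks=[-]
After op 2 [order #2] limit_sell(price=97, qty=9): fills=#1x#2:6@103; bids=[-] asks=[#2:3@97]
After op 3 [order #3] limit_sell(price=105, qty=4): fills=none; bids=[-] asks=[#2:3@97 #3:4@105]
After op 4 [order #4] limit_sell(price=101, qty=8): fills=none; bids=[-] asks=[#2:3@97 #4:8@101 #3:4@105]
After op 5 cancel(order #3): fills=none; bids=[-] asks=[#2:3@97 #4:8@101]
After op 6 [order #5] limit_sell(price=101, qty=5): fills=none; bids=[-] asks=[#2:3@97 #4:8@101 #5:5@101]

Answer: BIDS (highest first):
  (empty)
ASKS (lowest first):
  #2: 3@97
  #4: 8@101
  #5: 5@101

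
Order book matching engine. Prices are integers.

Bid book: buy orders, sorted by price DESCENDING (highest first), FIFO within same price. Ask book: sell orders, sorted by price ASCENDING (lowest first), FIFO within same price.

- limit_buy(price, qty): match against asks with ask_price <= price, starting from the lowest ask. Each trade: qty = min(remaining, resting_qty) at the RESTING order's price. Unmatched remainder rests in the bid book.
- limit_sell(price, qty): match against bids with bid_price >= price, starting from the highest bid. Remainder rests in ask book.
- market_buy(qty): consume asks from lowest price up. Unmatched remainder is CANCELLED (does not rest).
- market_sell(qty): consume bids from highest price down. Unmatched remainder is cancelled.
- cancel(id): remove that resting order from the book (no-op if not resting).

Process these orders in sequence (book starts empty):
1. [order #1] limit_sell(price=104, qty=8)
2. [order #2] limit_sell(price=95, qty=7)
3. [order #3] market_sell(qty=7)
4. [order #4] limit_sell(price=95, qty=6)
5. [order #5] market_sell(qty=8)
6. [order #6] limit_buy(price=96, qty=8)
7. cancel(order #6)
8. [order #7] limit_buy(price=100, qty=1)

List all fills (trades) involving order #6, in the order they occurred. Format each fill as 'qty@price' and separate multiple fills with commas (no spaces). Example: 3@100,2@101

After op 1 [order #1] limit_sell(price=104, qty=8): fills=none; bids=[-] asks=[#1:8@104]
After op 2 [order #2] limit_sell(price=95, qty=7): fills=none; bids=[-] asks=[#2:7@95 #1:8@104]
After op 3 [order #3] market_sell(qty=7): fills=none; bids=[-] asks=[#2:7@95 #1:8@104]
After op 4 [order #4] limit_sell(price=95, qty=6): fills=none; bids=[-] asks=[#2:7@95 #4:6@95 #1:8@104]
After op 5 [order #5] market_sell(qty=8): fills=none; bids=[-] asks=[#2:7@95 #4:6@95 #1:8@104]
After op 6 [order #6] limit_buy(price=96, qty=8): fills=#6x#2:7@95 #6x#4:1@95; bids=[-] asks=[#4:5@95 #1:8@104]
After op 7 cancel(order #6): fills=none; bids=[-] asks=[#4:5@95 #1:8@104]
After op 8 [order #7] limit_buy(price=100, qty=1): fills=#7x#4:1@95; bids=[-] asks=[#4:4@95 #1:8@104]

Answer: 7@95,1@95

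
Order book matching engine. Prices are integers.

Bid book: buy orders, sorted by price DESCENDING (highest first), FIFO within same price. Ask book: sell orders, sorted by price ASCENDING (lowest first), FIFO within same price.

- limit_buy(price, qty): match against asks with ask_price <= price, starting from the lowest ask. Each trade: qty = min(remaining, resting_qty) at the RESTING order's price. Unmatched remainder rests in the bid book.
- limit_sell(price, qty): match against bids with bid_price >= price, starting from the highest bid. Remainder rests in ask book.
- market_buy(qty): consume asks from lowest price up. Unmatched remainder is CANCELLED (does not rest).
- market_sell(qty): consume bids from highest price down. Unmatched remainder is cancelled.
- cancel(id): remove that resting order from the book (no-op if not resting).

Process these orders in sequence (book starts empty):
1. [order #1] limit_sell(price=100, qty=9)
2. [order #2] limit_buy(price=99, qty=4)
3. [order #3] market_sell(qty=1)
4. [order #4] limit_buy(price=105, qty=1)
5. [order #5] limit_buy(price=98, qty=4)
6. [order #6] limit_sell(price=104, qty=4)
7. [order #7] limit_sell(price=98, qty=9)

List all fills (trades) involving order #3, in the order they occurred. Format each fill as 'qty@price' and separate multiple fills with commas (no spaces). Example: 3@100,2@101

After op 1 [order #1] limit_sell(price=100, qty=9): fills=none; bids=[-] asks=[#1:9@100]
After op 2 [order #2] limit_buy(price=99, qty=4): fills=none; bids=[#2:4@99] asks=[#1:9@100]
After op 3 [order #3] market_sell(qty=1): fills=#2x#3:1@99; bids=[#2:3@99] asks=[#1:9@100]
After op 4 [order #4] limit_buy(price=105, qty=1): fills=#4x#1:1@100; bids=[#2:3@99] asks=[#1:8@100]
After op 5 [order #5] limit_buy(price=98, qty=4): fills=none; bids=[#2:3@99 #5:4@98] asks=[#1:8@100]
After op 6 [order #6] limit_sell(price=104, qty=4): fills=none; bids=[#2:3@99 #5:4@98] asks=[#1:8@100 #6:4@104]
After op 7 [order #7] limit_sell(price=98, qty=9): fills=#2x#7:3@99 #5x#7:4@98; bids=[-] asks=[#7:2@98 #1:8@100 #6:4@104]

Answer: 1@99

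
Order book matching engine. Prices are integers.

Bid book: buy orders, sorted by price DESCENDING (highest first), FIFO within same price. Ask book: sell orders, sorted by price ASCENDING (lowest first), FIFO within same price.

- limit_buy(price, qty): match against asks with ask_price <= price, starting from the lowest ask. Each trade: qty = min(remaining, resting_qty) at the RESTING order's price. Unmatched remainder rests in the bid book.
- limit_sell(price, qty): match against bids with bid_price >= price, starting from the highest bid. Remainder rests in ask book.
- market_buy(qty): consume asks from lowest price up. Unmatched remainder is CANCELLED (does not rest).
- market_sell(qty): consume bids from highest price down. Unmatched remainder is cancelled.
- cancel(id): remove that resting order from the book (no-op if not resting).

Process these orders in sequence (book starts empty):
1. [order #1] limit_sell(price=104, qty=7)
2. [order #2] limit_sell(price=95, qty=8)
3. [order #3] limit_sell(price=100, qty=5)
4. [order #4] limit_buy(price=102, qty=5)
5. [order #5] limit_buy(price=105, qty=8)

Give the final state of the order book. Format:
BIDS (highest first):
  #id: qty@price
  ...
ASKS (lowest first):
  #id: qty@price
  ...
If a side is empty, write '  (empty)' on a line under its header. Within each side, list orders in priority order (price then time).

Answer: BIDS (highest first):
  (empty)
ASKS (lowest first):
  #1: 7@104

Derivation:
After op 1 [order #1] limit_sell(price=104, qty=7): fills=none; bids=[-] asks=[#1:7@104]
After op 2 [order #2] limit_sell(price=95, qty=8): fills=none; bids=[-] asks=[#2:8@95 #1:7@104]
After op 3 [order #3] limit_sell(price=100, qty=5): fills=none; bids=[-] asks=[#2:8@95 #3:5@100 #1:7@104]
After op 4 [order #4] limit_buy(price=102, qty=5): fills=#4x#2:5@95; bids=[-] asks=[#2:3@95 #3:5@100 #1:7@104]
After op 5 [order #5] limit_buy(price=105, qty=8): fills=#5x#2:3@95 #5x#3:5@100; bids=[-] asks=[#1:7@104]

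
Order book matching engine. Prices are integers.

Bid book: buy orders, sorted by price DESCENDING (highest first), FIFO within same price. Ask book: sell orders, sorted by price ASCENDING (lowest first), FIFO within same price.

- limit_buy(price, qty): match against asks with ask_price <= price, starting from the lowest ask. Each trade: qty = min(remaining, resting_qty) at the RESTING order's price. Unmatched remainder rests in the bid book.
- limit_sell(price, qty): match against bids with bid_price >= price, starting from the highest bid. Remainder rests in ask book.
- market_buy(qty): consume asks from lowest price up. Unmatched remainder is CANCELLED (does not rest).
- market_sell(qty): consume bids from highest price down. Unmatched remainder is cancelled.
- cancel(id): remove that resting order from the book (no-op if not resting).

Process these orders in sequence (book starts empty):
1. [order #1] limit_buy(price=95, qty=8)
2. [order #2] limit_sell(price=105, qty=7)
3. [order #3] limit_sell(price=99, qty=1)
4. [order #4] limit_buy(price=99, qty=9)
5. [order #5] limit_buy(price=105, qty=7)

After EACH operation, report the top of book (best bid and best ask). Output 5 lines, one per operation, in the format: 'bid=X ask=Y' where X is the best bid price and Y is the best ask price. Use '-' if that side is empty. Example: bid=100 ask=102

After op 1 [order #1] limit_buy(price=95, qty=8): fills=none; bids=[#1:8@95] asks=[-]
After op 2 [order #2] limit_sell(price=105, qty=7): fills=none; bids=[#1:8@95] asks=[#2:7@105]
After op 3 [order #3] limit_sell(price=99, qty=1): fills=none; bids=[#1:8@95] asks=[#3:1@99 #2:7@105]
After op 4 [order #4] limit_buy(price=99, qty=9): fills=#4x#3:1@99; bids=[#4:8@99 #1:8@95] asks=[#2:7@105]
After op 5 [order #5] limit_buy(price=105, qty=7): fills=#5x#2:7@105; bids=[#4:8@99 #1:8@95] asks=[-]

Answer: bid=95 ask=-
bid=95 ask=105
bid=95 ask=99
bid=99 ask=105
bid=99 ask=-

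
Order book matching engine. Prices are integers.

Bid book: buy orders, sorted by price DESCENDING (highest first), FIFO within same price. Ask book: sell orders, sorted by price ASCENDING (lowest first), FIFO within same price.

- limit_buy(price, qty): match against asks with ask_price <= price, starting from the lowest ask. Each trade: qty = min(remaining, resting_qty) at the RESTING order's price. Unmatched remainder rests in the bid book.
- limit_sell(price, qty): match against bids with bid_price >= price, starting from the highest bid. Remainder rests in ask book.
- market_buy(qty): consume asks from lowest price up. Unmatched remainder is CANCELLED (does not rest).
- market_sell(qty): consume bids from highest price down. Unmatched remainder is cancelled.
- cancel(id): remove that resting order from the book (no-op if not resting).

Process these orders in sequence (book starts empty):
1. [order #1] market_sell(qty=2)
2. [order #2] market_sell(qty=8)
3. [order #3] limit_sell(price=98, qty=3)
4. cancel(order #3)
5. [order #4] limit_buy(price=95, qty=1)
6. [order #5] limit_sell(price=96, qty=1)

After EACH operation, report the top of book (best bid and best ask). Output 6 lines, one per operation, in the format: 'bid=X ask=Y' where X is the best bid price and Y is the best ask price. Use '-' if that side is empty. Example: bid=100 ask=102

After op 1 [order #1] market_sell(qty=2): fills=none; bids=[-] asks=[-]
After op 2 [order #2] market_sell(qty=8): fills=none; bids=[-] asks=[-]
After op 3 [order #3] limit_sell(price=98, qty=3): fills=none; bids=[-] asks=[#3:3@98]
After op 4 cancel(order #3): fills=none; bids=[-] asks=[-]
After op 5 [order #4] limit_buy(price=95, qty=1): fills=none; bids=[#4:1@95] asks=[-]
After op 6 [order #5] limit_sell(price=96, qty=1): fills=none; bids=[#4:1@95] asks=[#5:1@96]

Answer: bid=- ask=-
bid=- ask=-
bid=- ask=98
bid=- ask=-
bid=95 ask=-
bid=95 ask=96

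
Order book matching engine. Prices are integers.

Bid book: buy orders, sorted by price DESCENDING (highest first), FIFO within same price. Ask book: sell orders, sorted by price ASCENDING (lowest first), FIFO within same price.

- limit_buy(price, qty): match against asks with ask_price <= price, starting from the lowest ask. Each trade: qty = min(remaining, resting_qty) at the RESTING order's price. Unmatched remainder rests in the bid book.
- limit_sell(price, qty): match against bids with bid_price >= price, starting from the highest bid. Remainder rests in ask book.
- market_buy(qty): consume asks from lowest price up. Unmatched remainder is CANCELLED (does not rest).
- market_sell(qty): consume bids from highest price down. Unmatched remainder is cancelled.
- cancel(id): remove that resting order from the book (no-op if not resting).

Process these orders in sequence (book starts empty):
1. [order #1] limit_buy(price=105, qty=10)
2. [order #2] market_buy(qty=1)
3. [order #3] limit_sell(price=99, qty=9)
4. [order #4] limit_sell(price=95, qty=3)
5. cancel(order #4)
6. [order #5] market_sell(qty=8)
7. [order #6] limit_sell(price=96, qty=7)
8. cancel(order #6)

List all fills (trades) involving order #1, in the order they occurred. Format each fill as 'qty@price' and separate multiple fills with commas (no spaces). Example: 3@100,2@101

After op 1 [order #1] limit_buy(price=105, qty=10): fills=none; bids=[#1:10@105] asks=[-]
After op 2 [order #2] market_buy(qty=1): fills=none; bids=[#1:10@105] asks=[-]
After op 3 [order #3] limit_sell(price=99, qty=9): fills=#1x#3:9@105; bids=[#1:1@105] asks=[-]
After op 4 [order #4] limit_sell(price=95, qty=3): fills=#1x#4:1@105; bids=[-] asks=[#4:2@95]
After op 5 cancel(order #4): fills=none; bids=[-] asks=[-]
After op 6 [order #5] market_sell(qty=8): fills=none; bids=[-] asks=[-]
After op 7 [order #6] limit_sell(price=96, qty=7): fills=none; bids=[-] asks=[#6:7@96]
After op 8 cancel(order #6): fills=none; bids=[-] asks=[-]

Answer: 9@105,1@105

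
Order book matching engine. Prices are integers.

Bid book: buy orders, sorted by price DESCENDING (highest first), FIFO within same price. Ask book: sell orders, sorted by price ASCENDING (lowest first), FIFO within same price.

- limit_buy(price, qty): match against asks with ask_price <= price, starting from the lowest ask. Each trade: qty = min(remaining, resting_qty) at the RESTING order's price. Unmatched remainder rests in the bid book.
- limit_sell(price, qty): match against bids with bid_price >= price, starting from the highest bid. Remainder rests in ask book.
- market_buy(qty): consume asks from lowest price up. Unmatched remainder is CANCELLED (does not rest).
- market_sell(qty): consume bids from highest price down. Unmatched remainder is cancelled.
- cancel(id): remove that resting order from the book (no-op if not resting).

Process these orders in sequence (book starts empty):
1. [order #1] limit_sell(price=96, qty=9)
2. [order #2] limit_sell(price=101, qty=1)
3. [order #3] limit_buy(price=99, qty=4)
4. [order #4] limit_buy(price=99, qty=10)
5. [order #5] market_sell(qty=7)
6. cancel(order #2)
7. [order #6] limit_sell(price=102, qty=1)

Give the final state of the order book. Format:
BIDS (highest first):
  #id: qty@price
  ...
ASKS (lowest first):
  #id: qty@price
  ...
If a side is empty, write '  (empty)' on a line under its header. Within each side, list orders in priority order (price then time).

Answer: BIDS (highest first):
  (empty)
ASKS (lowest first):
  #6: 1@102

Derivation:
After op 1 [order #1] limit_sell(price=96, qty=9): fills=none; bids=[-] asks=[#1:9@96]
After op 2 [order #2] limit_sell(price=101, qty=1): fills=none; bids=[-] asks=[#1:9@96 #2:1@101]
After op 3 [order #3] limit_buy(price=99, qty=4): fills=#3x#1:4@96; bids=[-] asks=[#1:5@96 #2:1@101]
After op 4 [order #4] limit_buy(price=99, qty=10): fills=#4x#1:5@96; bids=[#4:5@99] asks=[#2:1@101]
After op 5 [order #5] market_sell(qty=7): fills=#4x#5:5@99; bids=[-] asks=[#2:1@101]
After op 6 cancel(order #2): fills=none; bids=[-] asks=[-]
After op 7 [order #6] limit_sell(price=102, qty=1): fills=none; bids=[-] asks=[#6:1@102]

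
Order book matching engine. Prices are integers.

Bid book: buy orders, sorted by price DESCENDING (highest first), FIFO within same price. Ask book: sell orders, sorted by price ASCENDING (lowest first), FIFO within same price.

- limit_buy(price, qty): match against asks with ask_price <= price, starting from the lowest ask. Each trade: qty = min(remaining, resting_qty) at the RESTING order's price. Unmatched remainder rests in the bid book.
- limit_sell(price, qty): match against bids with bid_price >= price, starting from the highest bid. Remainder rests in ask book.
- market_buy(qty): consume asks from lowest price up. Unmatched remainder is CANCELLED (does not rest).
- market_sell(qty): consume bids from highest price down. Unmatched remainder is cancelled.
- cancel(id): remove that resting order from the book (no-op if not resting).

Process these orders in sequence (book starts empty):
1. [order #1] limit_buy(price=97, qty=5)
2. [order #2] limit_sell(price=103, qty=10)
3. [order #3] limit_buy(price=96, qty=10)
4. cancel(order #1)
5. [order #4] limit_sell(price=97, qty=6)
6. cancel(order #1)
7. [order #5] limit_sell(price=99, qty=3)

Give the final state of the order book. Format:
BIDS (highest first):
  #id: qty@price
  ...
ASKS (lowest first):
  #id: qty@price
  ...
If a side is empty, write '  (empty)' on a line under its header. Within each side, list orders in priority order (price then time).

Answer: BIDS (highest first):
  #3: 10@96
ASKS (lowest first):
  #4: 6@97
  #5: 3@99
  #2: 10@103

Derivation:
After op 1 [order #1] limit_buy(price=97, qty=5): fills=none; bids=[#1:5@97] asks=[-]
After op 2 [order #2] limit_sell(price=103, qty=10): fills=none; bids=[#1:5@97] asks=[#2:10@103]
After op 3 [order #3] limit_buy(price=96, qty=10): fills=none; bids=[#1:5@97 #3:10@96] asks=[#2:10@103]
After op 4 cancel(order #1): fills=none; bids=[#3:10@96] asks=[#2:10@103]
After op 5 [order #4] limit_sell(price=97, qty=6): fills=none; bids=[#3:10@96] asks=[#4:6@97 #2:10@103]
After op 6 cancel(order #1): fills=none; bids=[#3:10@96] asks=[#4:6@97 #2:10@103]
After op 7 [order #5] limit_sell(price=99, qty=3): fills=none; bids=[#3:10@96] asks=[#4:6@97 #5:3@99 #2:10@103]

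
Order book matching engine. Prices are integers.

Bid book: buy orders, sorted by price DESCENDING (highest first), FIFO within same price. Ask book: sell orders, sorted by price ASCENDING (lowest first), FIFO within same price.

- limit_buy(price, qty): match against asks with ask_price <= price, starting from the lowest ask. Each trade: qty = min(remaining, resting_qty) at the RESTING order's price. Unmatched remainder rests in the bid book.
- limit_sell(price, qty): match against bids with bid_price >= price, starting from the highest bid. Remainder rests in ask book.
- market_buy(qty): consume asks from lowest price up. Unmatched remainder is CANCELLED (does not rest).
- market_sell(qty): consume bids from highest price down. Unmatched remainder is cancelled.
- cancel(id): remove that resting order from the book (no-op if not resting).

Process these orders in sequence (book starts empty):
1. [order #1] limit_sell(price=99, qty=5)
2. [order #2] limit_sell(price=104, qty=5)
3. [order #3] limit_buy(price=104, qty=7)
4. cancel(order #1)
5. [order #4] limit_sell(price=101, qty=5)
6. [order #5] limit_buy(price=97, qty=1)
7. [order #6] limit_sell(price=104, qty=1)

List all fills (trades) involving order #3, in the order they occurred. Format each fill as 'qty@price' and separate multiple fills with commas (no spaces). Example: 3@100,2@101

After op 1 [order #1] limit_sell(price=99, qty=5): fills=none; bids=[-] asks=[#1:5@99]
After op 2 [order #2] limit_sell(price=104, qty=5): fills=none; bids=[-] asks=[#1:5@99 #2:5@104]
After op 3 [order #3] limit_buy(price=104, qty=7): fills=#3x#1:5@99 #3x#2:2@104; bids=[-] asks=[#2:3@104]
After op 4 cancel(order #1): fills=none; bids=[-] asks=[#2:3@104]
After op 5 [order #4] limit_sell(price=101, qty=5): fills=none; bids=[-] asks=[#4:5@101 #2:3@104]
After op 6 [order #5] limit_buy(price=97, qty=1): fills=none; bids=[#5:1@97] asks=[#4:5@101 #2:3@104]
After op 7 [order #6] limit_sell(price=104, qty=1): fills=none; bids=[#5:1@97] asks=[#4:5@101 #2:3@104 #6:1@104]

Answer: 5@99,2@104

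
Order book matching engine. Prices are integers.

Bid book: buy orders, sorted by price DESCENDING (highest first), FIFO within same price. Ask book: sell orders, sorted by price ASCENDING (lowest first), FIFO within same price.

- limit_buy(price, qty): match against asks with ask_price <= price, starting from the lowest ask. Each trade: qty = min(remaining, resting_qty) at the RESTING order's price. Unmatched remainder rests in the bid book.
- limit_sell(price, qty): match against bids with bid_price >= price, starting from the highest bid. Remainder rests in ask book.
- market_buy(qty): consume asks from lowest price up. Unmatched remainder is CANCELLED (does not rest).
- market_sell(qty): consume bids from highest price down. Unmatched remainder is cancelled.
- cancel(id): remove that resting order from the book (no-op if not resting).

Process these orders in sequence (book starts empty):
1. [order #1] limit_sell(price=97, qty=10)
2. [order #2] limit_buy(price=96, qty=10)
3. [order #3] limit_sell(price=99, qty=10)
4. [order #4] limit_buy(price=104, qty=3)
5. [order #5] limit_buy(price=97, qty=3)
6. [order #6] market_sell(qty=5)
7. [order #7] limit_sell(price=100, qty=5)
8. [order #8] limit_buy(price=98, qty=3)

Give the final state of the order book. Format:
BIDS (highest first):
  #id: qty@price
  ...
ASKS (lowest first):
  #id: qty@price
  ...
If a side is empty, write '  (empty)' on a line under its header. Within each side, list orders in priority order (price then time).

Answer: BIDS (highest first):
  #2: 5@96
ASKS (lowest first):
  #1: 1@97
  #3: 10@99
  #7: 5@100

Derivation:
After op 1 [order #1] limit_sell(price=97, qty=10): fills=none; bids=[-] asks=[#1:10@97]
After op 2 [order #2] limit_buy(price=96, qty=10): fills=none; bids=[#2:10@96] asks=[#1:10@97]
After op 3 [order #3] limit_sell(price=99, qty=10): fills=none; bids=[#2:10@96] asks=[#1:10@97 #3:10@99]
After op 4 [order #4] limit_buy(price=104, qty=3): fills=#4x#1:3@97; bids=[#2:10@96] asks=[#1:7@97 #3:10@99]
After op 5 [order #5] limit_buy(price=97, qty=3): fills=#5x#1:3@97; bids=[#2:10@96] asks=[#1:4@97 #3:10@99]
After op 6 [order #6] market_sell(qty=5): fills=#2x#6:5@96; bids=[#2:5@96] asks=[#1:4@97 #3:10@99]
After op 7 [order #7] limit_sell(price=100, qty=5): fills=none; bids=[#2:5@96] asks=[#1:4@97 #3:10@99 #7:5@100]
After op 8 [order #8] limit_buy(price=98, qty=3): fills=#8x#1:3@97; bids=[#2:5@96] asks=[#1:1@97 #3:10@99 #7:5@100]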